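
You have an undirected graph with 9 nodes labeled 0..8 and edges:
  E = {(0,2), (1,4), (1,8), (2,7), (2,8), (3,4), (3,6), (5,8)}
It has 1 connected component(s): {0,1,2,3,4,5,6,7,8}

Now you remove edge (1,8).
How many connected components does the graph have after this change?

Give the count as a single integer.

Initial component count: 1
Remove (1,8): it was a bridge. Count increases: 1 -> 2.
  After removal, components: {0,2,5,7,8} {1,3,4,6}
New component count: 2

Answer: 2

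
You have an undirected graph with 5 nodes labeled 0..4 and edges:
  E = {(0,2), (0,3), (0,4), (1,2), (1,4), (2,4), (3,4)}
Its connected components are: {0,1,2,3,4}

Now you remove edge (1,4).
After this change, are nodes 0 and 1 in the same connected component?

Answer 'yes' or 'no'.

Initial components: {0,1,2,3,4}
Removing edge (1,4): not a bridge — component count unchanged at 1.
New components: {0,1,2,3,4}
Are 0 and 1 in the same component? yes

Answer: yes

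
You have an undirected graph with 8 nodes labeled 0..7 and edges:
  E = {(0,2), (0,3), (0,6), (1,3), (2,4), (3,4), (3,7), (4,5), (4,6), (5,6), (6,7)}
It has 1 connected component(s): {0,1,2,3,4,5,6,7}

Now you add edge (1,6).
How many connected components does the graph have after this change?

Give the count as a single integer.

Answer: 1

Derivation:
Initial component count: 1
Add (1,6): endpoints already in same component. Count unchanged: 1.
New component count: 1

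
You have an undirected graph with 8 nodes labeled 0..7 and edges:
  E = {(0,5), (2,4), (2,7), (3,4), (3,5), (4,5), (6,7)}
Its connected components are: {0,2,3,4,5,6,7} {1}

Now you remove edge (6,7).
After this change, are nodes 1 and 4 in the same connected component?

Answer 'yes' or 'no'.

Initial components: {0,2,3,4,5,6,7} {1}
Removing edge (6,7): it was a bridge — component count 2 -> 3.
New components: {0,2,3,4,5,7} {1} {6}
Are 1 and 4 in the same component? no

Answer: no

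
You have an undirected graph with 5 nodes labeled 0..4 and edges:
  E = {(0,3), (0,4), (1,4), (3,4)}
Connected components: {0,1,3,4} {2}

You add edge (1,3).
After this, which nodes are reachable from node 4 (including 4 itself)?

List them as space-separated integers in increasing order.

Before: nodes reachable from 4: {0,1,3,4}
Adding (1,3): both endpoints already in same component. Reachability from 4 unchanged.
After: nodes reachable from 4: {0,1,3,4}

Answer: 0 1 3 4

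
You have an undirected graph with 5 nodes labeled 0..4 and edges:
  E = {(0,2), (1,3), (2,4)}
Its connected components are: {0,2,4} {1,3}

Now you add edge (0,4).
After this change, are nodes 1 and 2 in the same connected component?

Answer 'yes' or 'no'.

Initial components: {0,2,4} {1,3}
Adding edge (0,4): both already in same component {0,2,4}. No change.
New components: {0,2,4} {1,3}
Are 1 and 2 in the same component? no

Answer: no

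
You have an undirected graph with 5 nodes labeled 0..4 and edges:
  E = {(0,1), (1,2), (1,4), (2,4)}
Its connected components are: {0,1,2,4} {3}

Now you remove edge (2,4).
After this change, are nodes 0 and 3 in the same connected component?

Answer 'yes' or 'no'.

Initial components: {0,1,2,4} {3}
Removing edge (2,4): not a bridge — component count unchanged at 2.
New components: {0,1,2,4} {3}
Are 0 and 3 in the same component? no

Answer: no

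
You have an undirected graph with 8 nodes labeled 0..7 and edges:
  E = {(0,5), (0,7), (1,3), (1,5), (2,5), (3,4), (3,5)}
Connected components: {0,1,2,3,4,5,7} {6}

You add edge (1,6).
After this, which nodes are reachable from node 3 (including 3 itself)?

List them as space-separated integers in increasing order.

Before: nodes reachable from 3: {0,1,2,3,4,5,7}
Adding (1,6): merges 3's component with another. Reachability grows.
After: nodes reachable from 3: {0,1,2,3,4,5,6,7}

Answer: 0 1 2 3 4 5 6 7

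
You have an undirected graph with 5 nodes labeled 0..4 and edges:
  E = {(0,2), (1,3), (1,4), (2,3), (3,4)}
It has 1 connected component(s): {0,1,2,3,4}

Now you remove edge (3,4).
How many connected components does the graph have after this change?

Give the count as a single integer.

Answer: 1

Derivation:
Initial component count: 1
Remove (3,4): not a bridge. Count unchanged: 1.
  After removal, components: {0,1,2,3,4}
New component count: 1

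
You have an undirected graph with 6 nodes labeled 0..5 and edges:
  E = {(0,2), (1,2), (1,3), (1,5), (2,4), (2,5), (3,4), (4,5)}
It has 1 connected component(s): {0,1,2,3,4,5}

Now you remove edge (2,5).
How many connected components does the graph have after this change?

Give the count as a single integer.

Answer: 1

Derivation:
Initial component count: 1
Remove (2,5): not a bridge. Count unchanged: 1.
  After removal, components: {0,1,2,3,4,5}
New component count: 1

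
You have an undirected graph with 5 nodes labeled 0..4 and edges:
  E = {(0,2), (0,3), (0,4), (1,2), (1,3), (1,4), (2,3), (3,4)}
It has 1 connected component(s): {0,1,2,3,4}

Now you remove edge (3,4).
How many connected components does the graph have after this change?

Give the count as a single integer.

Initial component count: 1
Remove (3,4): not a bridge. Count unchanged: 1.
  After removal, components: {0,1,2,3,4}
New component count: 1

Answer: 1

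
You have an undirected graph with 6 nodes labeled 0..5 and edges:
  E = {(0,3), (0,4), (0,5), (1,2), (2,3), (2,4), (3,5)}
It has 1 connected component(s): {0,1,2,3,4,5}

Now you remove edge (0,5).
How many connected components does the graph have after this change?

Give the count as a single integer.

Answer: 1

Derivation:
Initial component count: 1
Remove (0,5): not a bridge. Count unchanged: 1.
  After removal, components: {0,1,2,3,4,5}
New component count: 1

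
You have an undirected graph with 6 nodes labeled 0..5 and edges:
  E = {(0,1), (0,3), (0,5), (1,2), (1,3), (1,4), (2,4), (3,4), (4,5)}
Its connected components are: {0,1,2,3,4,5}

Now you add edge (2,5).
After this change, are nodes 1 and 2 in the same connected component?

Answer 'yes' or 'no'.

Initial components: {0,1,2,3,4,5}
Adding edge (2,5): both already in same component {0,1,2,3,4,5}. No change.
New components: {0,1,2,3,4,5}
Are 1 and 2 in the same component? yes

Answer: yes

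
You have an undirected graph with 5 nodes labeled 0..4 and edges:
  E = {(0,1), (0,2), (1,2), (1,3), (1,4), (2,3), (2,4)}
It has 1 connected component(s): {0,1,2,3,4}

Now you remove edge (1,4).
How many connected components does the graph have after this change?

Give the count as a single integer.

Answer: 1

Derivation:
Initial component count: 1
Remove (1,4): not a bridge. Count unchanged: 1.
  After removal, components: {0,1,2,3,4}
New component count: 1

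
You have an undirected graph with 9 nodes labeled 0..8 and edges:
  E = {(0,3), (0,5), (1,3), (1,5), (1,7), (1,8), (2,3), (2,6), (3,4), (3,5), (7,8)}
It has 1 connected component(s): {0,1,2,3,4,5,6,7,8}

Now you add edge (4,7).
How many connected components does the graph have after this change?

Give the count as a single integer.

Initial component count: 1
Add (4,7): endpoints already in same component. Count unchanged: 1.
New component count: 1

Answer: 1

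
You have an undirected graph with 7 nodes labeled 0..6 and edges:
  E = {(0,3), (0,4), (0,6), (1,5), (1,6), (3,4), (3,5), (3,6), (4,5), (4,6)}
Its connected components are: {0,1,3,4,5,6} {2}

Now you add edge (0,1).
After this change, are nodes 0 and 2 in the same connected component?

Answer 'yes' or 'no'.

Answer: no

Derivation:
Initial components: {0,1,3,4,5,6} {2}
Adding edge (0,1): both already in same component {0,1,3,4,5,6}. No change.
New components: {0,1,3,4,5,6} {2}
Are 0 and 2 in the same component? no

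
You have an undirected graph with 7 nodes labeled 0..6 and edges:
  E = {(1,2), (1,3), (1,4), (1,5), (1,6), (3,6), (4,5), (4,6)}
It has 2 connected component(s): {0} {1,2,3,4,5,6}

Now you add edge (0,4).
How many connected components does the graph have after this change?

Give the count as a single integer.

Initial component count: 2
Add (0,4): merges two components. Count decreases: 2 -> 1.
New component count: 1

Answer: 1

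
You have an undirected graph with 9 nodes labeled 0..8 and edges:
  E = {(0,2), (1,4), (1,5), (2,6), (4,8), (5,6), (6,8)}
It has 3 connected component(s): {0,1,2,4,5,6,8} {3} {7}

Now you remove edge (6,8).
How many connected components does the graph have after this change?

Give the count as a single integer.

Answer: 3

Derivation:
Initial component count: 3
Remove (6,8): not a bridge. Count unchanged: 3.
  After removal, components: {0,1,2,4,5,6,8} {3} {7}
New component count: 3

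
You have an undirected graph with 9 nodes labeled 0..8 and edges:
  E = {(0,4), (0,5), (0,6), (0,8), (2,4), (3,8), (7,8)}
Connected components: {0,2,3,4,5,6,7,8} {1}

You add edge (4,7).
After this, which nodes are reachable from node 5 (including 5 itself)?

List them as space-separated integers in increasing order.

Answer: 0 2 3 4 5 6 7 8

Derivation:
Before: nodes reachable from 5: {0,2,3,4,5,6,7,8}
Adding (4,7): both endpoints already in same component. Reachability from 5 unchanged.
After: nodes reachable from 5: {0,2,3,4,5,6,7,8}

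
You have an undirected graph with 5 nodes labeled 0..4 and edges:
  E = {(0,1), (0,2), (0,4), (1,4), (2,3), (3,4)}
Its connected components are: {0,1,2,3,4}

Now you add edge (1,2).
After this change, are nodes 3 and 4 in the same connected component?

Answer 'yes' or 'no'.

Answer: yes

Derivation:
Initial components: {0,1,2,3,4}
Adding edge (1,2): both already in same component {0,1,2,3,4}. No change.
New components: {0,1,2,3,4}
Are 3 and 4 in the same component? yes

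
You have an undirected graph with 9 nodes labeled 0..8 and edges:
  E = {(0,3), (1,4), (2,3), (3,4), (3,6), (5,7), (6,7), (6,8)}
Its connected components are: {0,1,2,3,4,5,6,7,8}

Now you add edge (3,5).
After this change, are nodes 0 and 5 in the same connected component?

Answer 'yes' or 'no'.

Answer: yes

Derivation:
Initial components: {0,1,2,3,4,5,6,7,8}
Adding edge (3,5): both already in same component {0,1,2,3,4,5,6,7,8}. No change.
New components: {0,1,2,3,4,5,6,7,8}
Are 0 and 5 in the same component? yes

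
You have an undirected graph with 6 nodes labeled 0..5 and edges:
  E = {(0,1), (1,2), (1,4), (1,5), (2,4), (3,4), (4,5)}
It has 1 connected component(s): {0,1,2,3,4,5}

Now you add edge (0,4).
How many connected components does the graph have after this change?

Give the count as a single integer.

Answer: 1

Derivation:
Initial component count: 1
Add (0,4): endpoints already in same component. Count unchanged: 1.
New component count: 1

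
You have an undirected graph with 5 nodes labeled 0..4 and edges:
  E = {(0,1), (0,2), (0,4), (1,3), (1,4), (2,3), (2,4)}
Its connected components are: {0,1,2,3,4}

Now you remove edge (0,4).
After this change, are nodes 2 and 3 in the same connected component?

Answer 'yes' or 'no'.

Answer: yes

Derivation:
Initial components: {0,1,2,3,4}
Removing edge (0,4): not a bridge — component count unchanged at 1.
New components: {0,1,2,3,4}
Are 2 and 3 in the same component? yes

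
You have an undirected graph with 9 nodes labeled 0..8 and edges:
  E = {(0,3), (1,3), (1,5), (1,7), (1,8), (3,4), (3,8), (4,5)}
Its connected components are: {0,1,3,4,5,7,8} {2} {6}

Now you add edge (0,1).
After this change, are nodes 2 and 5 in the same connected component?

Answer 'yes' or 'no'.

Initial components: {0,1,3,4,5,7,8} {2} {6}
Adding edge (0,1): both already in same component {0,1,3,4,5,7,8}. No change.
New components: {0,1,3,4,5,7,8} {2} {6}
Are 2 and 5 in the same component? no

Answer: no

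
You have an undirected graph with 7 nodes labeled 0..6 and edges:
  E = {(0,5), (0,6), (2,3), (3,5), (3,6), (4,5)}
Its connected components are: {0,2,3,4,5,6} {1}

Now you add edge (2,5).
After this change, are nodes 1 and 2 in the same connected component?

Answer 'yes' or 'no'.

Initial components: {0,2,3,4,5,6} {1}
Adding edge (2,5): both already in same component {0,2,3,4,5,6}. No change.
New components: {0,2,3,4,5,6} {1}
Are 1 and 2 in the same component? no

Answer: no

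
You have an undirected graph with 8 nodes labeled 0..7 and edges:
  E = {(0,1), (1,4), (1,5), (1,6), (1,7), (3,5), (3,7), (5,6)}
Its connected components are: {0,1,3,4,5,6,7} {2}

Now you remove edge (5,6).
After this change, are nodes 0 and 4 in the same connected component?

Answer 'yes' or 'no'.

Answer: yes

Derivation:
Initial components: {0,1,3,4,5,6,7} {2}
Removing edge (5,6): not a bridge — component count unchanged at 2.
New components: {0,1,3,4,5,6,7} {2}
Are 0 and 4 in the same component? yes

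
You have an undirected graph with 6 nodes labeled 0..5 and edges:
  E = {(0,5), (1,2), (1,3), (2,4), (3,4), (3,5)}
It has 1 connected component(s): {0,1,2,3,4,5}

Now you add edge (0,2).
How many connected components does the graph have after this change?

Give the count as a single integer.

Answer: 1

Derivation:
Initial component count: 1
Add (0,2): endpoints already in same component. Count unchanged: 1.
New component count: 1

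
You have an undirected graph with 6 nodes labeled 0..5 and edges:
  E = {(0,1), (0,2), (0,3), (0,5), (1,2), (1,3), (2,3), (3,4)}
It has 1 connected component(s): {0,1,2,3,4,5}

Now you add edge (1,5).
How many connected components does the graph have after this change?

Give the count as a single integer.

Initial component count: 1
Add (1,5): endpoints already in same component. Count unchanged: 1.
New component count: 1

Answer: 1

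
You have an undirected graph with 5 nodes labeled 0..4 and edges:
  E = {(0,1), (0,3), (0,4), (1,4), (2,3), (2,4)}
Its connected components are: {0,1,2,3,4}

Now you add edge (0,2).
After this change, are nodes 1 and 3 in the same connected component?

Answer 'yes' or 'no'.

Answer: yes

Derivation:
Initial components: {0,1,2,3,4}
Adding edge (0,2): both already in same component {0,1,2,3,4}. No change.
New components: {0,1,2,3,4}
Are 1 and 3 in the same component? yes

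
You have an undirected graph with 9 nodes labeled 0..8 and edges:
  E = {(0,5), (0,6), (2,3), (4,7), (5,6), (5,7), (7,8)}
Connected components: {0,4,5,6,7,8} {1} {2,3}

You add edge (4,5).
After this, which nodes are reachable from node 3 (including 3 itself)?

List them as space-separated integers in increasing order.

Before: nodes reachable from 3: {2,3}
Adding (4,5): both endpoints already in same component. Reachability from 3 unchanged.
After: nodes reachable from 3: {2,3}

Answer: 2 3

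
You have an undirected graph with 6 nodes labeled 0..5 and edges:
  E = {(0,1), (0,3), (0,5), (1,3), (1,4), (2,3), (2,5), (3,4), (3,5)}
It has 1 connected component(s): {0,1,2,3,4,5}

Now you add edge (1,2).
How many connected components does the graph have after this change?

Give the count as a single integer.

Initial component count: 1
Add (1,2): endpoints already in same component. Count unchanged: 1.
New component count: 1

Answer: 1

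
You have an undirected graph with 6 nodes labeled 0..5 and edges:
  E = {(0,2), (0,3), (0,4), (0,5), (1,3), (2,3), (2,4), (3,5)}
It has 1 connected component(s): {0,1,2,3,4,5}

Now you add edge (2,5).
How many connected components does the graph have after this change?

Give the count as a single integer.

Answer: 1

Derivation:
Initial component count: 1
Add (2,5): endpoints already in same component. Count unchanged: 1.
New component count: 1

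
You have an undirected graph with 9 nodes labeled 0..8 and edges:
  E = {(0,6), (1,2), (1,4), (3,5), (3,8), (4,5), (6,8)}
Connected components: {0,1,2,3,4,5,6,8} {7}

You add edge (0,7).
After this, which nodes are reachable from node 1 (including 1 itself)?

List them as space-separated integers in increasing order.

Answer: 0 1 2 3 4 5 6 7 8

Derivation:
Before: nodes reachable from 1: {0,1,2,3,4,5,6,8}
Adding (0,7): merges 1's component with another. Reachability grows.
After: nodes reachable from 1: {0,1,2,3,4,5,6,7,8}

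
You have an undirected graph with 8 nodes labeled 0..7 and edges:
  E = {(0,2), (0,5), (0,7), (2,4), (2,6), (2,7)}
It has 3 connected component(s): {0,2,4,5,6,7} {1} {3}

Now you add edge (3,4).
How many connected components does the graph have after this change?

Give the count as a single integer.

Answer: 2

Derivation:
Initial component count: 3
Add (3,4): merges two components. Count decreases: 3 -> 2.
New component count: 2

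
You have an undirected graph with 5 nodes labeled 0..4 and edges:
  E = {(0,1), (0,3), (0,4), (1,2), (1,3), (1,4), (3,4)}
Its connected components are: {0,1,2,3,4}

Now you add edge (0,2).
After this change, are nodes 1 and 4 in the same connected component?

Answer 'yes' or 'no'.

Answer: yes

Derivation:
Initial components: {0,1,2,3,4}
Adding edge (0,2): both already in same component {0,1,2,3,4}. No change.
New components: {0,1,2,3,4}
Are 1 and 4 in the same component? yes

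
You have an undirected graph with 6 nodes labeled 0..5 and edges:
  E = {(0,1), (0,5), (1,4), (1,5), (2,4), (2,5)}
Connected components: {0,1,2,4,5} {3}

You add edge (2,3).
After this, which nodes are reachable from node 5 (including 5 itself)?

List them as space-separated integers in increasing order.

Answer: 0 1 2 3 4 5

Derivation:
Before: nodes reachable from 5: {0,1,2,4,5}
Adding (2,3): merges 5's component with another. Reachability grows.
After: nodes reachable from 5: {0,1,2,3,4,5}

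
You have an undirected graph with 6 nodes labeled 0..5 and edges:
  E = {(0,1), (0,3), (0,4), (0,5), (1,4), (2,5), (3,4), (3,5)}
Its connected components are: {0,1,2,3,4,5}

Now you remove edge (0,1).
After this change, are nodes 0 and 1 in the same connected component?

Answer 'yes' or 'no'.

Answer: yes

Derivation:
Initial components: {0,1,2,3,4,5}
Removing edge (0,1): not a bridge — component count unchanged at 1.
New components: {0,1,2,3,4,5}
Are 0 and 1 in the same component? yes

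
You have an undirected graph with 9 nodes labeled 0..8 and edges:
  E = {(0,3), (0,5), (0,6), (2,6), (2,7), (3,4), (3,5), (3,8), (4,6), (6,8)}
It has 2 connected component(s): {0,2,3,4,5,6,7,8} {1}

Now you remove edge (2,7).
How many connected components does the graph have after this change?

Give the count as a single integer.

Answer: 3

Derivation:
Initial component count: 2
Remove (2,7): it was a bridge. Count increases: 2 -> 3.
  After removal, components: {0,2,3,4,5,6,8} {1} {7}
New component count: 3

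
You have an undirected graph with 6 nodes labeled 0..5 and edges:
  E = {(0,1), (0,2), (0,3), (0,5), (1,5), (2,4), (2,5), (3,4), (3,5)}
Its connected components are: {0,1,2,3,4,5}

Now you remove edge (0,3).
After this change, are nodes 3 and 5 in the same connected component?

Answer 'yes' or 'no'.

Initial components: {0,1,2,3,4,5}
Removing edge (0,3): not a bridge — component count unchanged at 1.
New components: {0,1,2,3,4,5}
Are 3 and 5 in the same component? yes

Answer: yes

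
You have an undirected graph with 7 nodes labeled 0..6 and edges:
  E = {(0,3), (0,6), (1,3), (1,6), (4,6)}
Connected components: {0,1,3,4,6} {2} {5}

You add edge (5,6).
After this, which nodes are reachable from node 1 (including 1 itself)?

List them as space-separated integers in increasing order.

Answer: 0 1 3 4 5 6

Derivation:
Before: nodes reachable from 1: {0,1,3,4,6}
Adding (5,6): merges 1's component with another. Reachability grows.
After: nodes reachable from 1: {0,1,3,4,5,6}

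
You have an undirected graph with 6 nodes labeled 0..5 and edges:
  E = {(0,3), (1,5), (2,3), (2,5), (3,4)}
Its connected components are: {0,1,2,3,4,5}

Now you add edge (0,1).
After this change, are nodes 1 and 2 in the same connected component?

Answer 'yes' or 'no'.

Answer: yes

Derivation:
Initial components: {0,1,2,3,4,5}
Adding edge (0,1): both already in same component {0,1,2,3,4,5}. No change.
New components: {0,1,2,3,4,5}
Are 1 and 2 in the same component? yes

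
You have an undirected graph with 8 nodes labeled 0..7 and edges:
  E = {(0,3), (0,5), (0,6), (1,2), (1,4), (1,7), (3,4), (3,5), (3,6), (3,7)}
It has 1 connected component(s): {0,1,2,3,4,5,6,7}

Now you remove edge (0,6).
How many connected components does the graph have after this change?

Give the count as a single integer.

Answer: 1

Derivation:
Initial component count: 1
Remove (0,6): not a bridge. Count unchanged: 1.
  After removal, components: {0,1,2,3,4,5,6,7}
New component count: 1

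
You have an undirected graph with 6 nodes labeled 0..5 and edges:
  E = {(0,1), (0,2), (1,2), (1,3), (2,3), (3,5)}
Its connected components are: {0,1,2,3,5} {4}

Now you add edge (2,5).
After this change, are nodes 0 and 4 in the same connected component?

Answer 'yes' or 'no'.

Answer: no

Derivation:
Initial components: {0,1,2,3,5} {4}
Adding edge (2,5): both already in same component {0,1,2,3,5}. No change.
New components: {0,1,2,3,5} {4}
Are 0 and 4 in the same component? no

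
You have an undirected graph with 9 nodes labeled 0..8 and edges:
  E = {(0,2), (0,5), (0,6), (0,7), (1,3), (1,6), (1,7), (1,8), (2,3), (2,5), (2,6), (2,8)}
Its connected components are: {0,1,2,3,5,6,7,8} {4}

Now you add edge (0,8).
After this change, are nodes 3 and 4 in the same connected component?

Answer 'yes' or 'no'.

Initial components: {0,1,2,3,5,6,7,8} {4}
Adding edge (0,8): both already in same component {0,1,2,3,5,6,7,8}. No change.
New components: {0,1,2,3,5,6,7,8} {4}
Are 3 and 4 in the same component? no

Answer: no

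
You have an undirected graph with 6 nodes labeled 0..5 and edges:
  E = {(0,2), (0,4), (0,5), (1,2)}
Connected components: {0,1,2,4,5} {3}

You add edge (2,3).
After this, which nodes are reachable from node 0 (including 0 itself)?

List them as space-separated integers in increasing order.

Answer: 0 1 2 3 4 5

Derivation:
Before: nodes reachable from 0: {0,1,2,4,5}
Adding (2,3): merges 0's component with another. Reachability grows.
After: nodes reachable from 0: {0,1,2,3,4,5}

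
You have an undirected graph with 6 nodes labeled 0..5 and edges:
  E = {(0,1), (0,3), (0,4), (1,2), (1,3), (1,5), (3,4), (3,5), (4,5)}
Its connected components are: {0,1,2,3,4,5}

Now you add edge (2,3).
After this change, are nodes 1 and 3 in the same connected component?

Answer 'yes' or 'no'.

Answer: yes

Derivation:
Initial components: {0,1,2,3,4,5}
Adding edge (2,3): both already in same component {0,1,2,3,4,5}. No change.
New components: {0,1,2,3,4,5}
Are 1 and 3 in the same component? yes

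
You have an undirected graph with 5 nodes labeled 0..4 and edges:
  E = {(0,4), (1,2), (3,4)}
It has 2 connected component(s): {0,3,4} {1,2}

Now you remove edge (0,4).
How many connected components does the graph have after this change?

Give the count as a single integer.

Answer: 3

Derivation:
Initial component count: 2
Remove (0,4): it was a bridge. Count increases: 2 -> 3.
  After removal, components: {0} {1,2} {3,4}
New component count: 3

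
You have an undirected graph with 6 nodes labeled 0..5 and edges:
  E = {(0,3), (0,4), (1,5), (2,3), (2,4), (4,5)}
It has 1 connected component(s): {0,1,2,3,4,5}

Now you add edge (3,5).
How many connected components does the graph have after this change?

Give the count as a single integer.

Initial component count: 1
Add (3,5): endpoints already in same component. Count unchanged: 1.
New component count: 1

Answer: 1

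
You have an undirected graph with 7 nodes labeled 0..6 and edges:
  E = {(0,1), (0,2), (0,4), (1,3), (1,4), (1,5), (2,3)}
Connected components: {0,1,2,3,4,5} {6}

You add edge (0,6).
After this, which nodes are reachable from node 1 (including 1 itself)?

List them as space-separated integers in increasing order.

Before: nodes reachable from 1: {0,1,2,3,4,5}
Adding (0,6): merges 1's component with another. Reachability grows.
After: nodes reachable from 1: {0,1,2,3,4,5,6}

Answer: 0 1 2 3 4 5 6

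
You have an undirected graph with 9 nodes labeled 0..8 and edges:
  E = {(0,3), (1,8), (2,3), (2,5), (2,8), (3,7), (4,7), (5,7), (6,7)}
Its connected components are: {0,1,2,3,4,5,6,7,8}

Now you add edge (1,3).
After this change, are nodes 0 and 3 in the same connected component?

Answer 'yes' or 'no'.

Answer: yes

Derivation:
Initial components: {0,1,2,3,4,5,6,7,8}
Adding edge (1,3): both already in same component {0,1,2,3,4,5,6,7,8}. No change.
New components: {0,1,2,3,4,5,6,7,8}
Are 0 and 3 in the same component? yes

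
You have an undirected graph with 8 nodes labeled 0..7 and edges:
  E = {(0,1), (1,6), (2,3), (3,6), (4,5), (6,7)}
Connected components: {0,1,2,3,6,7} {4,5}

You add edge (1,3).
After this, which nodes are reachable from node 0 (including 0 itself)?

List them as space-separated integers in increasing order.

Answer: 0 1 2 3 6 7

Derivation:
Before: nodes reachable from 0: {0,1,2,3,6,7}
Adding (1,3): both endpoints already in same component. Reachability from 0 unchanged.
After: nodes reachable from 0: {0,1,2,3,6,7}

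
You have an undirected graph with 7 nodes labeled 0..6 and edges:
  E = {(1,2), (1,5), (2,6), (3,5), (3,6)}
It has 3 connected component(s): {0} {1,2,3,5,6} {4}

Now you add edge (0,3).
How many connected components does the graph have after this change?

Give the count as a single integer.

Initial component count: 3
Add (0,3): merges two components. Count decreases: 3 -> 2.
New component count: 2

Answer: 2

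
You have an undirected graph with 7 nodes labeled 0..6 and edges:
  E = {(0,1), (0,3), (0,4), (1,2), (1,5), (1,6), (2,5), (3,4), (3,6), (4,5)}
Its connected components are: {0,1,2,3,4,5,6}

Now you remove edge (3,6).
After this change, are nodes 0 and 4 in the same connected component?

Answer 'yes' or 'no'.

Answer: yes

Derivation:
Initial components: {0,1,2,3,4,5,6}
Removing edge (3,6): not a bridge — component count unchanged at 1.
New components: {0,1,2,3,4,5,6}
Are 0 and 4 in the same component? yes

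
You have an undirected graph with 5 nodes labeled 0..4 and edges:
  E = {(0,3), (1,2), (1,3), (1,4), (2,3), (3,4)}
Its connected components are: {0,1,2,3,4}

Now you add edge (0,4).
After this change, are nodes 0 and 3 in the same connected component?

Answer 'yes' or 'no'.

Answer: yes

Derivation:
Initial components: {0,1,2,3,4}
Adding edge (0,4): both already in same component {0,1,2,3,4}. No change.
New components: {0,1,2,3,4}
Are 0 and 3 in the same component? yes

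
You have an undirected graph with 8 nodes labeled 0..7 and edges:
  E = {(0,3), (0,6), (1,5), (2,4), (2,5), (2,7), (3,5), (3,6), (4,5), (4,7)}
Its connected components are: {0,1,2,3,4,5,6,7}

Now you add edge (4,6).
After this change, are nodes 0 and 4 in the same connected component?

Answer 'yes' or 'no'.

Answer: yes

Derivation:
Initial components: {0,1,2,3,4,5,6,7}
Adding edge (4,6): both already in same component {0,1,2,3,4,5,6,7}. No change.
New components: {0,1,2,3,4,5,6,7}
Are 0 and 4 in the same component? yes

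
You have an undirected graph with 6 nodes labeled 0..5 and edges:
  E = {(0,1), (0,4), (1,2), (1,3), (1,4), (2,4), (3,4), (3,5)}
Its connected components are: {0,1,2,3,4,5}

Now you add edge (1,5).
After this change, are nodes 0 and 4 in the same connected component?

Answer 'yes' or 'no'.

Initial components: {0,1,2,3,4,5}
Adding edge (1,5): both already in same component {0,1,2,3,4,5}. No change.
New components: {0,1,2,3,4,5}
Are 0 and 4 in the same component? yes

Answer: yes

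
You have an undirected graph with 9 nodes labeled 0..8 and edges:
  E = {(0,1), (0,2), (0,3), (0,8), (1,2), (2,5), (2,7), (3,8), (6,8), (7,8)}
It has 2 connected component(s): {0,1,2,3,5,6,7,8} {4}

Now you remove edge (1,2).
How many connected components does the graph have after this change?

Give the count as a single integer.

Initial component count: 2
Remove (1,2): not a bridge. Count unchanged: 2.
  After removal, components: {0,1,2,3,5,6,7,8} {4}
New component count: 2

Answer: 2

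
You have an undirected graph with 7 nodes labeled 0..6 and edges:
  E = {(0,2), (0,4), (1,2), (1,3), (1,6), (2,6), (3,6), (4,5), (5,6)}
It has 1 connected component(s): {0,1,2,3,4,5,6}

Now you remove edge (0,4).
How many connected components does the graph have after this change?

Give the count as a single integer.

Initial component count: 1
Remove (0,4): not a bridge. Count unchanged: 1.
  After removal, components: {0,1,2,3,4,5,6}
New component count: 1

Answer: 1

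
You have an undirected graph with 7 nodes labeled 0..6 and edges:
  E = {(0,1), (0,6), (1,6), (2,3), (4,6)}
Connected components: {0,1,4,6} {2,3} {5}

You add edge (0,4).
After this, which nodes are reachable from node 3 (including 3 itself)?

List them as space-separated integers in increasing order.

Answer: 2 3

Derivation:
Before: nodes reachable from 3: {2,3}
Adding (0,4): both endpoints already in same component. Reachability from 3 unchanged.
After: nodes reachable from 3: {2,3}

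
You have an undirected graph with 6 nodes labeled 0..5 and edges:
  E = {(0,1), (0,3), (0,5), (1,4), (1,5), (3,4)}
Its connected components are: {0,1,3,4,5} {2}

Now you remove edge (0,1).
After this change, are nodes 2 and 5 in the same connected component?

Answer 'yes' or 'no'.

Initial components: {0,1,3,4,5} {2}
Removing edge (0,1): not a bridge — component count unchanged at 2.
New components: {0,1,3,4,5} {2}
Are 2 and 5 in the same component? no

Answer: no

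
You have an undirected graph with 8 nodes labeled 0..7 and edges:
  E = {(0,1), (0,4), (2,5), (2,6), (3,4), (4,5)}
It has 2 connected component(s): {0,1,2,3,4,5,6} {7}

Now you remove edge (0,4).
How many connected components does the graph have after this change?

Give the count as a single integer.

Answer: 3

Derivation:
Initial component count: 2
Remove (0,4): it was a bridge. Count increases: 2 -> 3.
  After removal, components: {0,1} {2,3,4,5,6} {7}
New component count: 3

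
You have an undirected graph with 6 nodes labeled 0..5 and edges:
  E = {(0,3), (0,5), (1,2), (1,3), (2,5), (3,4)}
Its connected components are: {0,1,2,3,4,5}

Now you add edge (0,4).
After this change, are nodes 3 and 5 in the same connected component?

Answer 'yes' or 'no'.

Initial components: {0,1,2,3,4,5}
Adding edge (0,4): both already in same component {0,1,2,3,4,5}. No change.
New components: {0,1,2,3,4,5}
Are 3 and 5 in the same component? yes

Answer: yes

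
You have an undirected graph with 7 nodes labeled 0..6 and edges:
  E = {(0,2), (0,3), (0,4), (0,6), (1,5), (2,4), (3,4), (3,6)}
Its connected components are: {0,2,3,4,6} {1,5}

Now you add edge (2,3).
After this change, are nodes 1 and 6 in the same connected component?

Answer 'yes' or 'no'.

Initial components: {0,2,3,4,6} {1,5}
Adding edge (2,3): both already in same component {0,2,3,4,6}. No change.
New components: {0,2,3,4,6} {1,5}
Are 1 and 6 in the same component? no

Answer: no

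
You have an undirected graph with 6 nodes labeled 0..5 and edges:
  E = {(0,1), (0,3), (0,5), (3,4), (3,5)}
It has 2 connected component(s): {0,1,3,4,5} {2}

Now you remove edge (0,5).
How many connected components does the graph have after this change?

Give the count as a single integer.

Answer: 2

Derivation:
Initial component count: 2
Remove (0,5): not a bridge. Count unchanged: 2.
  After removal, components: {0,1,3,4,5} {2}
New component count: 2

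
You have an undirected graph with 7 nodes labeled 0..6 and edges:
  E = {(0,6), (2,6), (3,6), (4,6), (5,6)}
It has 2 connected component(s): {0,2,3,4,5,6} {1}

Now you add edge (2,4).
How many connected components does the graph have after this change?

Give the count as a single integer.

Answer: 2

Derivation:
Initial component count: 2
Add (2,4): endpoints already in same component. Count unchanged: 2.
New component count: 2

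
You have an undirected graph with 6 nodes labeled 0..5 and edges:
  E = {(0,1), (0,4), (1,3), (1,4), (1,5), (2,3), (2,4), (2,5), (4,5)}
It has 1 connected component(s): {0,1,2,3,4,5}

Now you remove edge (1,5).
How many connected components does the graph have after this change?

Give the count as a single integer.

Initial component count: 1
Remove (1,5): not a bridge. Count unchanged: 1.
  After removal, components: {0,1,2,3,4,5}
New component count: 1

Answer: 1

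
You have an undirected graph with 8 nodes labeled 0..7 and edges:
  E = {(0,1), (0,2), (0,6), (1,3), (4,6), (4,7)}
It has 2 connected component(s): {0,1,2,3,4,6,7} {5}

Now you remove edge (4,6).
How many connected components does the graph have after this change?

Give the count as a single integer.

Initial component count: 2
Remove (4,6): it was a bridge. Count increases: 2 -> 3.
  After removal, components: {0,1,2,3,6} {4,7} {5}
New component count: 3

Answer: 3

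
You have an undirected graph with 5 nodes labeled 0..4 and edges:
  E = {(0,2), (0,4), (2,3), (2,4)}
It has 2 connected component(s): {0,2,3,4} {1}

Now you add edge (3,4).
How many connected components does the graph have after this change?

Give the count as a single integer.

Initial component count: 2
Add (3,4): endpoints already in same component. Count unchanged: 2.
New component count: 2

Answer: 2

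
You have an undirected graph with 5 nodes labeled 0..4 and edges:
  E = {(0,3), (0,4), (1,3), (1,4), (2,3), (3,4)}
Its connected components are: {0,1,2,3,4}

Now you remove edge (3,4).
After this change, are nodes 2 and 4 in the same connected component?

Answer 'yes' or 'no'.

Initial components: {0,1,2,3,4}
Removing edge (3,4): not a bridge — component count unchanged at 1.
New components: {0,1,2,3,4}
Are 2 and 4 in the same component? yes

Answer: yes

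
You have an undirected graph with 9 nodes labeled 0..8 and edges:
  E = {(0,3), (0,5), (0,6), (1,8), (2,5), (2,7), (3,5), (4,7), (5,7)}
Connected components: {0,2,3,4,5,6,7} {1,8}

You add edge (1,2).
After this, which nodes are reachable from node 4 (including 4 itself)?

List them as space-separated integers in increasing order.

Answer: 0 1 2 3 4 5 6 7 8

Derivation:
Before: nodes reachable from 4: {0,2,3,4,5,6,7}
Adding (1,2): merges 4's component with another. Reachability grows.
After: nodes reachable from 4: {0,1,2,3,4,5,6,7,8}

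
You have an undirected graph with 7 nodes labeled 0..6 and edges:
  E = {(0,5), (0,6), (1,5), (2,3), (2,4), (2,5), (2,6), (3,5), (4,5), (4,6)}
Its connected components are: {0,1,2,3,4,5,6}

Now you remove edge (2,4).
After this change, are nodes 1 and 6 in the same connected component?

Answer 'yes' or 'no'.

Answer: yes

Derivation:
Initial components: {0,1,2,3,4,5,6}
Removing edge (2,4): not a bridge — component count unchanged at 1.
New components: {0,1,2,3,4,5,6}
Are 1 and 6 in the same component? yes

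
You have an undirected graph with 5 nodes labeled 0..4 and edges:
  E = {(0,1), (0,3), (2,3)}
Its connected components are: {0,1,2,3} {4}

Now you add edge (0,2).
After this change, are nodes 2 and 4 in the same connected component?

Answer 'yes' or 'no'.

Initial components: {0,1,2,3} {4}
Adding edge (0,2): both already in same component {0,1,2,3}. No change.
New components: {0,1,2,3} {4}
Are 2 and 4 in the same component? no

Answer: no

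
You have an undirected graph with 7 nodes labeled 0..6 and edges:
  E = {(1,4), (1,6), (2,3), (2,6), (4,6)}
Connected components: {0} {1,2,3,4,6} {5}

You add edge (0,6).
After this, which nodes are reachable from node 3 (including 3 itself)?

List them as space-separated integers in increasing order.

Answer: 0 1 2 3 4 6

Derivation:
Before: nodes reachable from 3: {1,2,3,4,6}
Adding (0,6): merges 3's component with another. Reachability grows.
After: nodes reachable from 3: {0,1,2,3,4,6}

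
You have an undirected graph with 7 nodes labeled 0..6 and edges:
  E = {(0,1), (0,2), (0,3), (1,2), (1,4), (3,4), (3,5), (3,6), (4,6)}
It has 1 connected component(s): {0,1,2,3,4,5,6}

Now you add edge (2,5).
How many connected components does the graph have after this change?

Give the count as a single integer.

Initial component count: 1
Add (2,5): endpoints already in same component. Count unchanged: 1.
New component count: 1

Answer: 1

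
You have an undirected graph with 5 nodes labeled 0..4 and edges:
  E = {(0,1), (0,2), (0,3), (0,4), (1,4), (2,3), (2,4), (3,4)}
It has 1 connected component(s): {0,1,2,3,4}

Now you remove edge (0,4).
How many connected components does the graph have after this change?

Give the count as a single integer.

Initial component count: 1
Remove (0,4): not a bridge. Count unchanged: 1.
  After removal, components: {0,1,2,3,4}
New component count: 1

Answer: 1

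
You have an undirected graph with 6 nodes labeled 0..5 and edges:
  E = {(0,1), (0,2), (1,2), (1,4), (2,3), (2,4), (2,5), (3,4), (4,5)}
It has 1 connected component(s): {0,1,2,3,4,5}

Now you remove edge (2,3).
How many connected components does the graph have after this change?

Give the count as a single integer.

Initial component count: 1
Remove (2,3): not a bridge. Count unchanged: 1.
  After removal, components: {0,1,2,3,4,5}
New component count: 1

Answer: 1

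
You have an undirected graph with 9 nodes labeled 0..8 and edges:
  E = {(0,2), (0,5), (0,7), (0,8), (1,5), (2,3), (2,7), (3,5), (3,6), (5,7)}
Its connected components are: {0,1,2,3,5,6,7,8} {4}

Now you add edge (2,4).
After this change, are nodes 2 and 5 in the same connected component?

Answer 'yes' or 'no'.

Answer: yes

Derivation:
Initial components: {0,1,2,3,5,6,7,8} {4}
Adding edge (2,4): merges {0,1,2,3,5,6,7,8} and {4}.
New components: {0,1,2,3,4,5,6,7,8}
Are 2 and 5 in the same component? yes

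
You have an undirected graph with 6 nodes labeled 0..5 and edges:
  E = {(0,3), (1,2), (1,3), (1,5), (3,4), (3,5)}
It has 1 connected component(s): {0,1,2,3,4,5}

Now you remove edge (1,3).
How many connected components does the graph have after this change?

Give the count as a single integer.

Answer: 1

Derivation:
Initial component count: 1
Remove (1,3): not a bridge. Count unchanged: 1.
  After removal, components: {0,1,2,3,4,5}
New component count: 1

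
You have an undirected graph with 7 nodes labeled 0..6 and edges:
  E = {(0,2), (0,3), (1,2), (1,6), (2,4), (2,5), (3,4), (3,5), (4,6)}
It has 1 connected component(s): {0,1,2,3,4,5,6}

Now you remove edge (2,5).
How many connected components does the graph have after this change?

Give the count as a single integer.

Initial component count: 1
Remove (2,5): not a bridge. Count unchanged: 1.
  After removal, components: {0,1,2,3,4,5,6}
New component count: 1

Answer: 1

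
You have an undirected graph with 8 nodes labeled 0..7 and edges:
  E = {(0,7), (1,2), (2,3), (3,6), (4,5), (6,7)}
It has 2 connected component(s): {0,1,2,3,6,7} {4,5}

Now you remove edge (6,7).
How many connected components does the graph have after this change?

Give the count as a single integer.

Answer: 3

Derivation:
Initial component count: 2
Remove (6,7): it was a bridge. Count increases: 2 -> 3.
  After removal, components: {0,7} {1,2,3,6} {4,5}
New component count: 3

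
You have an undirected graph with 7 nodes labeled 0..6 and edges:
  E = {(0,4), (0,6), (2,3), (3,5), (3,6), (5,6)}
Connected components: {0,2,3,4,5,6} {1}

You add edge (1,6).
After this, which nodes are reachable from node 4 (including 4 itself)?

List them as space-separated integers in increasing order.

Answer: 0 1 2 3 4 5 6

Derivation:
Before: nodes reachable from 4: {0,2,3,4,5,6}
Adding (1,6): merges 4's component with another. Reachability grows.
After: nodes reachable from 4: {0,1,2,3,4,5,6}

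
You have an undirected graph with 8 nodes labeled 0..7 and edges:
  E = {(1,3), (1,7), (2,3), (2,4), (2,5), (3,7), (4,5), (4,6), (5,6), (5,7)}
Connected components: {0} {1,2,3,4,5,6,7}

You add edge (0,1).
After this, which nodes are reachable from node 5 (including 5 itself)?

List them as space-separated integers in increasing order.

Answer: 0 1 2 3 4 5 6 7

Derivation:
Before: nodes reachable from 5: {1,2,3,4,5,6,7}
Adding (0,1): merges 5's component with another. Reachability grows.
After: nodes reachable from 5: {0,1,2,3,4,5,6,7}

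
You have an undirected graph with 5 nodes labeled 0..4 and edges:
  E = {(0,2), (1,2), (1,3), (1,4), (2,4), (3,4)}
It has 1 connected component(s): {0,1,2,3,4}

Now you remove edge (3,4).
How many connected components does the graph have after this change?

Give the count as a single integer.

Answer: 1

Derivation:
Initial component count: 1
Remove (3,4): not a bridge. Count unchanged: 1.
  After removal, components: {0,1,2,3,4}
New component count: 1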